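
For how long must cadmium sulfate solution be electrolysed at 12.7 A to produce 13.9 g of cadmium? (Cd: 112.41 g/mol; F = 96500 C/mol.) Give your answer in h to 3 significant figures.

0.522 h

n(Cd) = 13.9 / 112.41 = 0.1237 mol
Cd²⁺ + 2e⁻ → Cd, so n(e⁻) = 2 × 0.1237 = 0.2474 mol
Q = 0.2474 × 96500 = 23870 C
t = Q / I = 23870 / 12.7 = 1880 s = 0.522 h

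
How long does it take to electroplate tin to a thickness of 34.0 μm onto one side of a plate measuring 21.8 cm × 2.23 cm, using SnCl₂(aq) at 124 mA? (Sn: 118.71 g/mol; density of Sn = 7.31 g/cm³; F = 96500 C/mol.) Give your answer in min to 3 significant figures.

Plated area = 21.8 × 2.23 = 48.61 cm²
Volume = 48.61 × 34.0×10⁻⁴ cm = 0.1653 cm³
m(Sn) = 0.1653 × 7.31 = 1.208 g
n(Sn) = 1.208 / 118.71 = 0.01018 mol; n(e⁻) = 2 × 0.01018 = 0.02036 mol
Q = 0.02036 × 96500 = 1965 C
t = 1965 / 0.124 = 15850 s = 264 min

264 min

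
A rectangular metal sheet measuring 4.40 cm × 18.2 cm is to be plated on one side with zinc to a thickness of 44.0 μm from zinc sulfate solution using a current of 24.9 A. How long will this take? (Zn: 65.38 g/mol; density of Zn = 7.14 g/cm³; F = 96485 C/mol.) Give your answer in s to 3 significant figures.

Plated area = 4.40 × 18.2 = 80.08 cm²
Volume = 80.08 × 44.0×10⁻⁴ cm = 0.3524 cm³
m(Zn) = 0.3524 × 7.14 = 2.516 g
n(Zn) = 2.516 / 65.38 = 0.03848 mol; n(e⁻) = 2 × 0.03848 = 0.07696 mol
Q = 0.07696 × 96485 = 7425 C
t = 7425 / 24.9 = 298.2 s

298 s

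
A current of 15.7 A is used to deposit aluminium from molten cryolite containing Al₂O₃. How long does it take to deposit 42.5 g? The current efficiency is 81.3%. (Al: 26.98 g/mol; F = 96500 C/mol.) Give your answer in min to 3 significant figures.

595 min

n(Al) = 42.5 / 26.98 = 1.575 mol
Al³⁺ + 3e⁻ → Al, so n(e⁻) = 3 × 1.575 = 4.725 mol
Q = 4.725 × 96500 / 0.813 = 5.608×10^5 C
t = Q / I = 5.608×10^5 / 15.7 = 35720 s = 595 min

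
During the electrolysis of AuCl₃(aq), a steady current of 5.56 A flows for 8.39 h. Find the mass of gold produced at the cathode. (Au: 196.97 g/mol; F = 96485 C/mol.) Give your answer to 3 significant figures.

114 g

Q = It = 5.56 × 30204 = 1.679×10^5 C
n(e⁻) = 1.679×10^5 / 96485 = 1.740 mol
Au³⁺ + 3e⁻ → Au, so n(Au) = 1.740 / 3 = 0.5800 mol
m = 0.5800 × 196.97 = 114 g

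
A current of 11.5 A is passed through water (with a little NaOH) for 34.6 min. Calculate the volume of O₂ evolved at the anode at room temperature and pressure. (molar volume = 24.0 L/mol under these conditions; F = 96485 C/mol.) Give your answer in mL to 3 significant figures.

1480 mL

Q = It = 11.5 × 2076 = 23870 C
n(e⁻) = Q/F = 23870/96485 = 0.2474 mol
2H₂O → O₂ + 4H⁺ + 4e⁻, so n(O₂) = 0.2474 / 4 = 0.06185 mol
V = 0.06185 × 24.0 = 1.484 L
= 1480 mL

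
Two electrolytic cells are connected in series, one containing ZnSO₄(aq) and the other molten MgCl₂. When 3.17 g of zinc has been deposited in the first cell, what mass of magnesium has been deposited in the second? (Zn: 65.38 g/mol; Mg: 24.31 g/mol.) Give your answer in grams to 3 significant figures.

n(Zn) = 3.17 / 65.38 = 0.04849 mol
Zn²⁺ + 2e⁻ → Zn, so n(e⁻) = 2 × 0.04849 = 0.09698 mol
The cells are in series, so the same charge (and hence the same n(e⁻) = 0.09698 mol) passes through both.
Mg²⁺ + 2e⁻ → Mg, so n(Mg) = 0.09698 / 2 = 0.04849 mol
m(Mg) = 0.04849 × 24.31 = 1.18 g

1.18 g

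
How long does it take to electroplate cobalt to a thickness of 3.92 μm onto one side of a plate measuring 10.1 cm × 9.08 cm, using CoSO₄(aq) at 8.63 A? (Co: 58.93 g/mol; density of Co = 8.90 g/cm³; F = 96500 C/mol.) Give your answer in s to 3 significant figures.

121 s

Plated area = 10.1 × 9.08 = 91.71 cm²
Volume = 91.71 × 3.92×10⁻⁴ cm = 0.03595 cm³
m(Co) = 0.03595 × 8.90 = 0.3200 g
n(Co) = 0.3200 / 58.93 = 0.005430 mol; n(e⁻) = 2 × 0.005430 = 0.01086 mol
Q = 0.01086 × 96500 = 1048 C
t = 1048 / 8.63 = 121.4 s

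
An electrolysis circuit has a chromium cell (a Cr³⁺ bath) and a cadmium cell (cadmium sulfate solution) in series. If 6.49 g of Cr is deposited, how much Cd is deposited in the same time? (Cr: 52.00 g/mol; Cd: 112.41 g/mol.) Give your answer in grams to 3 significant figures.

n(Cr) = 6.49 / 52.00 = 0.1248 mol
Cr³⁺ + 3e⁻ → Cr, so n(e⁻) = 3 × 0.1248 = 0.3744 mol
Since the cells are in series, n(e⁻) in the Cd cell is also 0.3744 mol.
Cd²⁺ + 2e⁻ → Cd, so n(Cd) = 0.3744 / 2 = 0.1872 mol
m(Cd) = 0.1872 × 112.41 = 21.0 g

21.0 g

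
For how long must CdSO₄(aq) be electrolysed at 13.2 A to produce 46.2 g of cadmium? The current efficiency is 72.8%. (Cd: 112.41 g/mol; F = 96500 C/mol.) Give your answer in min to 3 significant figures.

n(Cd) = 46.2 / 112.41 = 0.4110 mol
Cd²⁺ + 2e⁻ → Cd, so n(e⁻) = 2 × 0.4110 = 0.8220 mol
Q = 0.8220 × 96500 / 0.728 = 1.090×10^5 C
t = Q / I = 1.090×10^5 / 13.2 = 8258 s = 138 min

138 min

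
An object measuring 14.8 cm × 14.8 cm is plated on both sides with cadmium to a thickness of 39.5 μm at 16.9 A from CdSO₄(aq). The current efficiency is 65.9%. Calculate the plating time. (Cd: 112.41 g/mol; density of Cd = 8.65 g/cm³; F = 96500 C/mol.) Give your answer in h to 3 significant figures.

0.641 h

Plated area = 2 × 14.8 × 14.8 = 438.1 cm²
Volume = 438.1 × 39.5×10⁻⁴ cm = 1.730 cm³
m(Cd) = 1.730 × 8.65 = 14.96 g
n(Cd) = 14.96 / 112.41 = 0.1331 mol; n(e⁻) = 2 × 0.1331 = 0.2662 mol
Q = 0.2662 × 96500 / 0.659 = 38980 C
t = 38980 / 16.9 = 2307 s = 0.641 h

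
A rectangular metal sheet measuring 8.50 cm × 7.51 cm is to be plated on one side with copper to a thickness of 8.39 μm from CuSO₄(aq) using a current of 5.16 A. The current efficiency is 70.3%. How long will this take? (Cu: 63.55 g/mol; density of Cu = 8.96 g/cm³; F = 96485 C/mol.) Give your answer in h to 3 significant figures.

Plated area = 8.50 × 7.51 = 63.84 cm²
Volume = 63.84 × 8.39×10⁻⁴ cm = 0.05356 cm³
m(Cu) = 0.05356 × 8.96 = 0.4799 g
n(Cu) = 0.4799 / 63.55 = 0.007552 mol; n(e⁻) = 2 × 0.007552 = 0.01510 mol
Q = 0.01510 × 96485 / 0.703 = 2072 C
t = 2072 / 5.16 = 401.6 s = 0.112 h

0.112 h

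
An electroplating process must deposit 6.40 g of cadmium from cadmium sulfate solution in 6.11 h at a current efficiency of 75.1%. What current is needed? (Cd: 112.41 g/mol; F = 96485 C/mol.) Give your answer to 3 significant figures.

0.665 A

n(Cd) = 6.40 / 112.41 = 0.05693 mol
Cd²⁺ + 2e⁻ → Cd, so n(e⁻) = 2 × 0.05693 = 0.1139 mol
Q = 0.1139 × 96485 / 0.751 = 14630 C
I = Q / t = 14630 / 21996 s = 0.665 A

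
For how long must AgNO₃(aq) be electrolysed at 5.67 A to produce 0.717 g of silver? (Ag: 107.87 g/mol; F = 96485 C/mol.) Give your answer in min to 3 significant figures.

n(Ag) = 0.717 / 107.87 = 0.006647 mol
Ag⁺ + e⁻ → Ag, so n(e⁻) = 0.006647 mol
Q = 0.006647 × 96485 = 641.3 C
t = Q / I = 641.3 / 5.67 = 113.1 s = 1.89 min

1.89 min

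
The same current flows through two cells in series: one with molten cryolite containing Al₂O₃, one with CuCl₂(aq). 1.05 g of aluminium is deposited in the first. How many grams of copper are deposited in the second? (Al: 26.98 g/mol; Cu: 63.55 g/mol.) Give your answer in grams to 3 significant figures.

3.71 g

n(Al) = 1.05 / 26.98 = 0.03892 mol
Al³⁺ + 3e⁻ → Al, so n(e⁻) = 3 × 0.03892 = 0.1168 mol
Since the cells are in series, n(e⁻) in the Cu cell is also 0.1168 mol.
Cu²⁺ + 2e⁻ → Cu, so n(Cu) = 0.1168 / 2 = 0.05840 mol
m(Cu) = 0.05840 × 63.55 = 3.71 g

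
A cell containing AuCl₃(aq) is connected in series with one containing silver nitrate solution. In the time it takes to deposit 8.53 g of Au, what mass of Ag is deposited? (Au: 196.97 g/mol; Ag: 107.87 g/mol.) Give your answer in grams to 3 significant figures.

n(Au) = 8.53 / 196.97 = 0.04331 mol
Au³⁺ + 3e⁻ → Au, so n(e⁻) = 3 × 0.04331 = 0.1299 mol
Same current for the same time ⇒ same n(e⁻) = 0.1299 mol in both cells.
Ag⁺ + e⁻ → Ag, so n(Ag) = 0.1299 mol
m(Ag) = 0.1299 × 107.87 = 14.0 g

14.0 g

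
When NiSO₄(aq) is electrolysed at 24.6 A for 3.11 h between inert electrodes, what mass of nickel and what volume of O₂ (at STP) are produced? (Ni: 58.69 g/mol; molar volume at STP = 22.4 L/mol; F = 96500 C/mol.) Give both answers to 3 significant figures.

83.8 g Ni; 16.0 L O₂

Q = 24.6 × 11196 = 2.754×10^5 C; n(e⁻) = 2.754×10^5 / 96500 = 2.854 mol
Cathode: Ni²⁺ + 2e⁻ → Ni → n(Ni) = 2.854/2 = 1.427 mol → 83.8 g
Anode: 2H₂O → O₂ + 4H⁺ + 4e⁻ → n(O₂) = 2.854/4 = 0.7135 mol → 16.0 L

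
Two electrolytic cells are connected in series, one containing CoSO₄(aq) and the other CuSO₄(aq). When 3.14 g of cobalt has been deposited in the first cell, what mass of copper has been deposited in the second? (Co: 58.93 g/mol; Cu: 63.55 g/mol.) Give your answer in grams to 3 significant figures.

n(Co) = 3.14 / 58.93 = 0.05328 mol
Co²⁺ + 2e⁻ → Co, so n(e⁻) = 2 × 0.05328 = 0.1066 mol
In series, the same 0.1066 mol of electrons flows through the second cell.
Cu²⁺ + 2e⁻ → Cu, so n(Cu) = 0.1066 / 2 = 0.05330 mol
m(Cu) = 0.05330 × 63.55 = 3.39 g

3.39 g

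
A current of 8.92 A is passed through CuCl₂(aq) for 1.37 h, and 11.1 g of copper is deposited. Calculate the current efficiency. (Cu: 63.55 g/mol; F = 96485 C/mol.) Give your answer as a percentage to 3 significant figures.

Q = 8.92 × 4932 = 43990 C
n(e⁻) = 43990 / 96485 = 0.4559 mol
Cu²⁺ + 2e⁻ → Cu, so theoretical n(Cu) = 0.2280 mol → 14.49 g
Efficiency = 11.1 / 14.49 = 0.7660 = 76.6%

76.6%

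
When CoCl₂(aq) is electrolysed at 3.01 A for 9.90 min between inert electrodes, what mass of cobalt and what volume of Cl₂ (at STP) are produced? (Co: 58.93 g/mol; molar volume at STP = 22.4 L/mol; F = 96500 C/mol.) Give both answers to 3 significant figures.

Q = 3.01 × 594 = 1788 C; n(e⁻) = 1788 / 96500 = 0.01853 mol
Cathode: Co²⁺ + 2e⁻ → Co → n(Co) = 0.01853/2 = 0.009265 mol → 0.546 g
Anode: 2Cl⁻ → Cl₂ + 2e⁻ → n(Cl₂) = 0.01853/2 = 0.009265 mol → 0.208 L

0.546 g Co; 0.208 L Cl₂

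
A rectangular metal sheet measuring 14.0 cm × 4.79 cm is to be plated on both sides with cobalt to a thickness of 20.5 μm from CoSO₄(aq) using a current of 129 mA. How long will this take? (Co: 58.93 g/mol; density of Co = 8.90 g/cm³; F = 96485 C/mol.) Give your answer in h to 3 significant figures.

17.3 h

Plated area = 2 × 14.0 × 4.79 = 134.1 cm²
Volume = 134.1 × 20.5×10⁻⁴ cm = 0.2749 cm³
m(Co) = 0.2749 × 8.90 = 2.447 g
n(Co) = 2.447 / 58.93 = 0.04152 mol; n(e⁻) = 2 × 0.04152 = 0.08304 mol
Q = 0.08304 × 96485 = 8012 C
t = 8012 / 0.129 = 62110 s = 17.3 h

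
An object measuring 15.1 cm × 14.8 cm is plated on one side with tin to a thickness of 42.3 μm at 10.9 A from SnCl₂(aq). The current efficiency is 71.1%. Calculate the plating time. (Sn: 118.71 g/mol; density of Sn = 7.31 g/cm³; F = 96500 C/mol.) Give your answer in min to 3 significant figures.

Plated area = 15.1 × 14.8 = 223.5 cm²
Volume = 223.5 × 42.3×10⁻⁴ cm = 0.9454 cm³
m(Sn) = 0.9454 × 7.31 = 6.911 g
n(Sn) = 6.911 / 118.71 = 0.05822 mol; n(e⁻) = 2 × 0.05822 = 0.1164 mol
Q = 0.1164 × 96500 / 0.711 = 15800 C
t = 15800 / 10.9 = 1450 s = 24.2 min

24.2 min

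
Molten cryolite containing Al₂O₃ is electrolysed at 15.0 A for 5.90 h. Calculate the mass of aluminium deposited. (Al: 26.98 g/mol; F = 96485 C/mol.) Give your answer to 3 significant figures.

Charge passed = 15.0 × 21240 = 3.186×10^5 C
n(e⁻) = 3.186×10^5 / 96485 = 3.302 mol
Al³⁺ + 3e⁻ → Al, so n(Al) = 3.302 / 3 = 1.101 mol
m = 1.101 × 26.98 = 29.7 g

29.7 g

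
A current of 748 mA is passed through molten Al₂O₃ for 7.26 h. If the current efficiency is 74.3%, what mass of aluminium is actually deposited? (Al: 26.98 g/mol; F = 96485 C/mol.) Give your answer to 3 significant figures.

1.35 g

Q = 0.748 × 26136 = 19550 C
n(e⁻) = 19550 / 96485 = 0.2026 mol
Al³⁺ + 3e⁻ → Al, so theoretical m(Al) = 0.06753 × 26.98 = 1.822 g
Actual mass = 74.3% × 1.822 = 1.35 g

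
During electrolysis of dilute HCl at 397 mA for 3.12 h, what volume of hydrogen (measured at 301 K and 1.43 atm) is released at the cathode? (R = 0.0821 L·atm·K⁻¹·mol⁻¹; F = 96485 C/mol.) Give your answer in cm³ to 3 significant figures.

Q = 0.397 A × 11232 s = 4459 C
Moles of electrons = 4459 / 96485 = 0.04621 mol
2H⁺ + 2e⁻ → H₂, so n(H₂) = 0.04621 / 2 = 0.02311 mol
V = nRT/P = 0.02311 × 0.0821 × 301 / 1.43 = 0.3994 L
= 399 cm³

399 cm³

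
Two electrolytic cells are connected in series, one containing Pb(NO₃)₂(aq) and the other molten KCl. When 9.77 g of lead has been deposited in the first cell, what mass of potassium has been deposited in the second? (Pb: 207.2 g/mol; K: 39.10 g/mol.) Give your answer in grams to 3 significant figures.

3.69 g

n(Pb) = 9.77 / 207.2 = 0.04715 mol
Pb²⁺ + 2e⁻ → Pb, so n(e⁻) = 2 × 0.04715 = 0.09430 mol
Since the cells are in series, n(e⁻) in the K cell is also 0.09430 mol.
K⁺ + e⁻ → K, so n(K) = 0.09430 mol
m(K) = 0.09430 × 39.10 = 3.69 g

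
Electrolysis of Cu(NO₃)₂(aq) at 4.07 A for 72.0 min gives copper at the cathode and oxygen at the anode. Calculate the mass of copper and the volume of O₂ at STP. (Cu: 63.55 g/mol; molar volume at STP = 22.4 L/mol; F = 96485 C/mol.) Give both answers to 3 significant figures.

Q = 4.07 × 4320 = 17580 C; n(e⁻) = 17580 / 96485 = 0.1822 mol
Cathode: Cu²⁺ + 2e⁻ → Cu → n(Cu) = 0.1822/2 = 0.09110 mol → 5.79 g
Anode: 2H₂O → O₂ + 4H⁺ + 4e⁻ → n(O₂) = 0.1822/4 = 0.04555 mol → 1.02 L

5.79 g Cu; 1.02 L O₂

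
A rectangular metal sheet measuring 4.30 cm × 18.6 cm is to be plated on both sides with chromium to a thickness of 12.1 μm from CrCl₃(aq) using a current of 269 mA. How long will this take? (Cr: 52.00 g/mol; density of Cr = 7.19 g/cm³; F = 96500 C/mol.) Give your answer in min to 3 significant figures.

480 min

Plated area = 2 × 4.30 × 18.6 = 160.0 cm²
Volume = 160.0 × 12.1×10⁻⁴ cm = 0.1936 cm³
m(Cr) = 0.1936 × 7.19 = 1.392 g
n(Cr) = 1.392 / 52.00 = 0.02677 mol; n(e⁻) = 3 × 0.02677 = 0.08031 mol
Q = 0.08031 × 96500 = 7750 C
t = 7750 / 0.269 = 28810 s = 480 min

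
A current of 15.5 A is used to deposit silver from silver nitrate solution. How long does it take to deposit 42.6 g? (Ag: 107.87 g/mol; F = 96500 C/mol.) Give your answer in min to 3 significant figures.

n(Ag) = 42.6 / 107.87 = 0.3949 mol
Ag⁺ + e⁻ → Ag, so n(e⁻) = 0.3949 mol
Q = 0.3949 × 96500 = 38110 C
t = Q / I = 38110 / 15.5 = 2459 s = 41.0 min

41.0 min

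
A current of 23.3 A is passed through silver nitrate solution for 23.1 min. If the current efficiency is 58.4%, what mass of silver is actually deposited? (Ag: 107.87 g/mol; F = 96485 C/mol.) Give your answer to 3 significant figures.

Q = 23.3 × 1386 = 32290 C
n(e⁻) = 32290 / 96485 = 0.3347 mol
Ag⁺ + e⁻ → Ag, so theoretical m(Ag) = 0.3347 × 107.87 = 36.10 g
Actual mass = 58.4% × 36.10 = 21.1 g

21.1 g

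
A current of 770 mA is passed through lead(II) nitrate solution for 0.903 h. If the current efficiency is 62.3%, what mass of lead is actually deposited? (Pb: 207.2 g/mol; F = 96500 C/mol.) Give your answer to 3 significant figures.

1.67 g

Q = 0.770 × 3250.8 = 2503 C
n(e⁻) = 2503 / 96500 = 0.02594 mol
Pb²⁺ + 2e⁻ → Pb, so theoretical m(Pb) = 0.01297 × 207.2 = 2.687 g
Actual mass = 62.3% × 2.687 = 1.67 g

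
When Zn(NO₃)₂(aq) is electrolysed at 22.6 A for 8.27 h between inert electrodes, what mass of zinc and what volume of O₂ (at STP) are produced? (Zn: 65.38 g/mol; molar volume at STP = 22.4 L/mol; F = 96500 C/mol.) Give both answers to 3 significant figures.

228 g Zn; 39.0 L O₂

Q = 22.6 × 29772 = 6.728×10^5 C; n(e⁻) = 6.728×10^5 / 96500 = 6.972 mol
Cathode: Zn²⁺ + 2e⁻ → Zn → n(Zn) = 6.972/2 = 3.486 mol → 228 g
Anode: 2H₂O → O₂ + 4H⁺ + 4e⁻ → n(O₂) = 6.972/4 = 1.743 mol → 39.0 L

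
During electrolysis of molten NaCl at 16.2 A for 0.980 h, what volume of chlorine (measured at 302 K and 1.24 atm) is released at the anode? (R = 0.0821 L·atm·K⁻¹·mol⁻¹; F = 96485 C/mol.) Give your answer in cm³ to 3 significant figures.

Q = 16.2 A × 3528 s = 57150 C
n(e⁻) = Q/F = 57150/96485 = 0.5923 mol
2Cl⁻ → Cl₂ + 2e⁻, so n(Cl₂) = 0.5923 / 2 = 0.2962 mol
V = nRT/P = 0.2962 × 0.0821 × 302 / 1.24 = 5.923 L
= 5920 cm³

5920 cm³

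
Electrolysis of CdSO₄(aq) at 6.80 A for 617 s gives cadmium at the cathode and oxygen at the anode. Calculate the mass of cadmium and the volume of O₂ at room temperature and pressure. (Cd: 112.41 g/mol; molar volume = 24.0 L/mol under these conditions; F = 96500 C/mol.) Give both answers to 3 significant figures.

Q = 6.80 × 617 = 4196 C; n(e⁻) = 4196 / 96500 = 0.04348 mol
Cathode: Cd²⁺ + 2e⁻ → Cd → n(Cd) = 0.04348/2 = 0.02174 mol → 2.44 g
Anode: 2H₂O → O₂ + 4H⁺ + 4e⁻ → n(O₂) = 0.04348/4 = 0.01087 mol → 0.261 L

2.44 g Cd; 0.261 L O₂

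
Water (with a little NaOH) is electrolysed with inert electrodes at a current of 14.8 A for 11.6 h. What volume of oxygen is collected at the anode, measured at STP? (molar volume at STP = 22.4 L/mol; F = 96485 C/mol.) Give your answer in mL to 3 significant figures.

Q = 14.8 A × 41760 s = 6.180×10^5 C
Moles of electrons = 6.180×10^5 / 96485 = 6.405 mol
2H₂O → O₂ + 4H⁺ + 4e⁻, so n(O₂) = 6.405 / 4 = 1.601 mol
V = 1.601 × 22.4 = 35.86 L
= 35900 mL

35900 mL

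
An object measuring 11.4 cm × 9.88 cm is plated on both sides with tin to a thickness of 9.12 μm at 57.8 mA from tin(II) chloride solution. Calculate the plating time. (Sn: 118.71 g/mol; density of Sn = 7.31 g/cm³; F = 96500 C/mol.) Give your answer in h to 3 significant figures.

Plated area = 2 × 11.4 × 9.88 = 225.3 cm²
Volume = 225.3 × 9.12×10⁻⁴ cm = 0.2055 cm³
m(Sn) = 0.2055 × 7.31 = 1.502 g
n(Sn) = 1.502 / 118.71 = 0.01265 mol; n(e⁻) = 2 × 0.01265 = 0.02530 mol
Q = 0.02530 × 96500 = 2441 C
t = 2441 / 0.0578 = 42230 s = 11.7 h

11.7 h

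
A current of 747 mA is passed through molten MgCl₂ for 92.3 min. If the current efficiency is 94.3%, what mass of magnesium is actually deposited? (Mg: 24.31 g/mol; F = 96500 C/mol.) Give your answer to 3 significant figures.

0.491 g

Q = 0.747 × 5538 = 4137 C
n(e⁻) = 4137 / 96500 = 0.04287 mol
Mg²⁺ + 2e⁻ → Mg, so theoretical m(Mg) = 0.02144 × 24.31 = 0.5212 g
Actual mass = 94.3% × 0.5212 = 0.491 g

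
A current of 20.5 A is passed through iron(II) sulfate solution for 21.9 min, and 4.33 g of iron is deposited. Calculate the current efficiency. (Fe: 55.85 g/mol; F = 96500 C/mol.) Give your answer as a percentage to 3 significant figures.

55.5%

Q = 20.5 × 1314 = 26940 C
n(e⁻) = 26940 / 96500 = 0.2792 mol
Fe²⁺ + 2e⁻ → Fe, so theoretical n(Fe) = 0.1396 mol → 7.797 g
Efficiency = 4.33 / 7.797 = 0.5553 = 55.5%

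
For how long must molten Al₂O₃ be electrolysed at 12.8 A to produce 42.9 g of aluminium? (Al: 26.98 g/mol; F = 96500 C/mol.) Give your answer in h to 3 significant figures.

9.99 h

n(Al) = 42.9 / 26.98 = 1.590 mol
Al³⁺ + 3e⁻ → Al, so n(e⁻) = 3 × 1.590 = 4.770 mol
Q = 4.770 × 96500 = 4.603×10^5 C
t = Q / I = 4.603×10^5 / 12.8 = 35960 s = 9.99 h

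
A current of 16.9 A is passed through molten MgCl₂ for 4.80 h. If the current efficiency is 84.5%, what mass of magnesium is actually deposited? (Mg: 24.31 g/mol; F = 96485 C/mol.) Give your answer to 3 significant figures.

Q = 16.9 × 17280 = 2.920×10^5 C
n(e⁻) = 2.920×10^5 / 96485 = 3.026 mol
Mg²⁺ + 2e⁻ → Mg, so theoretical m(Mg) = 1.513 × 24.31 = 36.78 g
Actual mass = 84.5% × 36.78 = 31.1 g

31.1 g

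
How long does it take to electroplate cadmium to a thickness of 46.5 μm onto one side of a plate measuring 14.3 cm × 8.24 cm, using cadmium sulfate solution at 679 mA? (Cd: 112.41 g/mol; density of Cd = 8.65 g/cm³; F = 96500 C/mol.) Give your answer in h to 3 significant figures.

3.33 h

Plated area = 14.3 × 8.24 = 117.8 cm²
Volume = 117.8 × 46.5×10⁻⁴ cm = 0.5478 cm³
m(Cd) = 0.5478 × 8.65 = 4.738 g
n(Cd) = 4.738 / 112.41 = 0.04215 mol; n(e⁻) = 2 × 0.04215 = 0.08430 mol
Q = 0.08430 × 96500 = 8135 C
t = 8135 / 0.679 = 11980 s = 3.33 h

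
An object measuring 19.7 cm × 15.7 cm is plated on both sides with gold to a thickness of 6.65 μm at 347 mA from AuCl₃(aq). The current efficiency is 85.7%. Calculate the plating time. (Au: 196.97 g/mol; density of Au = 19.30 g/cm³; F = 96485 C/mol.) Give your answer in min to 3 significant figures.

Plated area = 2 × 19.7 × 15.7 = 618.6 cm²
Volume = 618.6 × 6.65×10⁻⁴ cm = 0.4114 cm³
m(Au) = 0.4114 × 19.30 = 7.940 g
n(Au) = 7.940 / 196.97 = 0.04031 mol; n(e⁻) = 3 × 0.04031 = 0.1209 mol
Q = 0.1209 × 96485 / 0.857 = 13610 C
t = 13610 / 0.347 = 39220 s = 654 min

654 min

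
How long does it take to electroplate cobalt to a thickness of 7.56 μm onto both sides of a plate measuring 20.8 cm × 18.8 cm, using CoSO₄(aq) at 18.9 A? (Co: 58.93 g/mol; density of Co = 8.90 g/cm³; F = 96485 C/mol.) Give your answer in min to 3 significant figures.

15.2 min

Plated area = 2 × 20.8 × 18.8 = 782.1 cm²
Volume = 782.1 × 7.56×10⁻⁴ cm = 0.5913 cm³
m(Co) = 0.5913 × 8.90 = 5.263 g
n(Co) = 5.263 / 58.93 = 0.08931 mol; n(e⁻) = 2 × 0.08931 = 0.1786 mol
Q = 0.1786 × 96485 = 17230 C
t = 17230 / 18.9 = 911.6 s = 15.2 min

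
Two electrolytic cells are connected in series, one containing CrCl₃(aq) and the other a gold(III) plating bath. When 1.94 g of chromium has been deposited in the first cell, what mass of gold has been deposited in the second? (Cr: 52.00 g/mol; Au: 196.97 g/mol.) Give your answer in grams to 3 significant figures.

n(Cr) = 1.94 / 52.00 = 0.03731 mol
Cr³⁺ + 3e⁻ → Cr, so n(e⁻) = 3 × 0.03731 = 0.1119 mol
Same current for the same time ⇒ same n(e⁻) = 0.1119 mol in both cells.
Au³⁺ + 3e⁻ → Au, so n(Au) = 0.1119 / 3 = 0.03730 mol
m(Au) = 0.03730 × 196.97 = 7.35 g

7.35 g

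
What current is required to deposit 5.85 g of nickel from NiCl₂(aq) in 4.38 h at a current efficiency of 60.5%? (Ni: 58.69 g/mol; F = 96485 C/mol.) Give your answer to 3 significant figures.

n(Ni) = 5.85 / 58.69 = 0.09968 mol
Ni²⁺ + 2e⁻ → Ni, so n(e⁻) = 2 × 0.09968 = 0.1994 mol
Q = 0.1994 × 96485 / 0.605 = 31800 C
I = Q / t = 31800 / 15768 s = 2.02 A

2.02 A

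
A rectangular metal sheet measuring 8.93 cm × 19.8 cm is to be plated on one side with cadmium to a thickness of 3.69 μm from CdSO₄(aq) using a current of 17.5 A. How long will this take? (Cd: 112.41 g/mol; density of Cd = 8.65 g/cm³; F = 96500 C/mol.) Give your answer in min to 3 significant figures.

Plated area = 8.93 × 19.8 = 176.8 cm²
Volume = 176.8 × 3.69×10⁻⁴ cm = 0.06524 cm³
m(Cd) = 0.06524 × 8.65 = 0.5643 g
n(Cd) = 0.5643 / 112.41 = 0.005020 mol; n(e⁻) = 2 × 0.005020 = 0.01004 mol
Q = 0.01004 × 96500 = 968.9 C
t = 968.9 / 17.5 = 55.37 s = 0.923 min

0.923 min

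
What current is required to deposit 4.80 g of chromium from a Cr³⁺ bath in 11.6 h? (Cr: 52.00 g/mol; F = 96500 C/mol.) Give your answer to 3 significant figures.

0.640 A

n(Cr) = 4.80 / 52.00 = 0.09231 mol
Cr³⁺ + 3e⁻ → Cr, so n(e⁻) = 3 × 0.09231 = 0.2769 mol
Q = 0.2769 × 96500 = 26720 C
I = Q / t = 26720 / 41760 s = 0.640 A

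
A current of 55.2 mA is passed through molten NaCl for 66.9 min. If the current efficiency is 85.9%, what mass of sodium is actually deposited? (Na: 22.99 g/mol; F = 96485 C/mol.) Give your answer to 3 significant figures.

Q = 0.0552 × 4014 = 221.6 C
n(e⁻) = 221.6 / 96485 = 0.002297 mol
Na⁺ + e⁻ → Na, so theoretical m(Na) = 0.002297 × 22.99 = 0.05281 g
Actual mass = 85.9% × 0.05281 = 0.0454 g

0.0454 g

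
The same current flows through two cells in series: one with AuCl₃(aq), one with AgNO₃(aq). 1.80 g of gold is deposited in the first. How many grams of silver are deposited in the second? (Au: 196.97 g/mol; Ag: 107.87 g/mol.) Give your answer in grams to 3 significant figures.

2.96 g

n(Au) = 1.80 / 196.97 = 0.009138 mol
Au³⁺ + 3e⁻ → Au, so n(e⁻) = 3 × 0.009138 = 0.02741 mol
The cells are in series, so the same charge (and hence the same n(e⁻) = 0.02741 mol) passes through both.
Ag⁺ + e⁻ → Ag, so n(Ag) = 0.02741 mol
m(Ag) = 0.02741 × 107.87 = 2.96 g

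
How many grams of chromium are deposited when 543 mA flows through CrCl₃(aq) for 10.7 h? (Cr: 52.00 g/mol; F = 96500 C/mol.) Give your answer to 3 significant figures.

Q = It = 0.543 × 38520 = 20920 C
n(e⁻) = Q/F = 20920/96500 = 0.2168 mol
Cr³⁺ + 3e⁻ → Cr, so n(Cr) = 0.2168 / 3 = 0.07227 mol
m = 0.07227 × 52.00 = 3.76 g

3.76 g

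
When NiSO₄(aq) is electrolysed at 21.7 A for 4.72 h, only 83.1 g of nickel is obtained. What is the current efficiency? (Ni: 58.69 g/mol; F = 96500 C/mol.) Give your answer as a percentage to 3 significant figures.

Q = 21.7 × 16992 = 3.687×10^5 C
n(e⁻) = 3.687×10^5 / 96500 = 3.821 mol
Ni²⁺ + 2e⁻ → Ni, so theoretical n(Ni) = 1.911 mol → 112.2 g
Efficiency = 83.1 / 112.2 = 0.7406 = 74.1%

74.1%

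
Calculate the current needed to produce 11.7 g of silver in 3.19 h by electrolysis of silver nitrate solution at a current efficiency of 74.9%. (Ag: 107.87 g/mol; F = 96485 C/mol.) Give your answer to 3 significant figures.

n(Ag) = 11.7 / 107.87 = 0.1085 mol
Ag⁺ + e⁻ → Ag, so n(e⁻) = 0.1085 mol
Q = 0.1085 × 96485 / 0.749 = 13980 C
I = Q / t = 13980 / 11484 s = 1.22 A

1.22 A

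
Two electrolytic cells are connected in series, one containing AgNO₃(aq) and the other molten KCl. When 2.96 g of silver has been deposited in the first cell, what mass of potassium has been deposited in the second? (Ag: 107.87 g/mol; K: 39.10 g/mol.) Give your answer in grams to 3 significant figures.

1.07 g

n(Ag) = 2.96 / 107.87 = 0.02744 mol
Ag⁺ + e⁻ → Ag, so n(e⁻) = 0.02744 mol
Same current for the same time ⇒ same n(e⁻) = 0.02744 mol in both cells.
K⁺ + e⁻ → K, so n(K) = 0.02744 mol
m(K) = 0.02744 × 39.10 = 1.07 g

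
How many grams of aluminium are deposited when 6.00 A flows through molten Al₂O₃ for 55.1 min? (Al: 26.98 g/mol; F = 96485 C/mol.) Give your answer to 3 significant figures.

1.85 g

Q = It = 6.00 × 3306 = 19840 C
n(e⁻) = 19840 / 96485 = 0.2056 mol
Al³⁺ + 3e⁻ → Al, so n(Al) = 0.2056 / 3 = 0.06853 mol
m = 0.06853 × 26.98 = 1.85 g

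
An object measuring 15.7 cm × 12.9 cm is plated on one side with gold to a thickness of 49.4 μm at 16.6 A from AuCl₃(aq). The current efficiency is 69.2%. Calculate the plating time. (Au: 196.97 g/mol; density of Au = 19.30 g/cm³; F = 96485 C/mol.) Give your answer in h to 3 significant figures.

Plated area = 15.7 × 12.9 = 202.5 cm²
Volume = 202.5 × 49.4×10⁻⁴ cm = 1.000 cm³
m(Au) = 1.000 × 19.30 = 19.30 g
n(Au) = 19.30 / 196.97 = 0.09798 mol; n(e⁻) = 3 × 0.09798 = 0.2939 mol
Q = 0.2939 × 96485 / 0.692 = 40980 C
t = 40980 / 16.6 = 2469 s = 0.686 h

0.686 h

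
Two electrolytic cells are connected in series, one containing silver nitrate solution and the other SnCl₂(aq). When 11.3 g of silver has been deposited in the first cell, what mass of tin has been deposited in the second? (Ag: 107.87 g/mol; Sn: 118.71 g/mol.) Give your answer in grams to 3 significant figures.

6.22 g

n(Ag) = 11.3 / 107.87 = 0.1048 mol
Ag⁺ + e⁻ → Ag, so n(e⁻) = 0.1048 mol
Since the cells are in series, n(e⁻) in the Sn cell is also 0.1048 mol.
Sn²⁺ + 2e⁻ → Sn, so n(Sn) = 0.1048 / 2 = 0.05240 mol
m(Sn) = 0.05240 × 118.71 = 6.22 g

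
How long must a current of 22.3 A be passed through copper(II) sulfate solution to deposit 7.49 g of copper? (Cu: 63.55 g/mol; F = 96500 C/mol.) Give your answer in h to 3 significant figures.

n(Cu) = 7.49 / 63.55 = 0.1179 mol
Cu²⁺ + 2e⁻ → Cu, so n(e⁻) = 2 × 0.1179 = 0.2358 mol
Q = 0.2358 × 96500 = 22750 C
t = Q / I = 22750 / 22.3 = 1020 s = 0.283 h

0.283 h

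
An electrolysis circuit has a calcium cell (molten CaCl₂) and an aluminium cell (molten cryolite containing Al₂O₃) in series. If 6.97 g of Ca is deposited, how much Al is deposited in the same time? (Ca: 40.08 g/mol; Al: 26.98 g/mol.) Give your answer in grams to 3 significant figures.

n(Ca) = 6.97 / 40.08 = 0.1739 mol
Ca²⁺ + 2e⁻ → Ca, so n(e⁻) = 2 × 0.1739 = 0.3478 mol
Same current for the same time ⇒ same n(e⁻) = 0.3478 mol in both cells.
Al³⁺ + 3e⁻ → Al, so n(Al) = 0.3478 / 3 = 0.1159 mol
m(Al) = 0.1159 × 26.98 = 3.13 g

3.13 g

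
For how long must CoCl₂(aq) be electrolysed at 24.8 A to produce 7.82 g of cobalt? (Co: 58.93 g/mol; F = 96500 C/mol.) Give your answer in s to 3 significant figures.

1030 s

n(Co) = 7.82 / 58.93 = 0.1327 mol
Co²⁺ + 2e⁻ → Co, so n(e⁻) = 2 × 0.1327 = 0.2654 mol
Q = 0.2654 × 96500 = 25610 C
t = Q / I = 25610 / 24.8 = 1033 s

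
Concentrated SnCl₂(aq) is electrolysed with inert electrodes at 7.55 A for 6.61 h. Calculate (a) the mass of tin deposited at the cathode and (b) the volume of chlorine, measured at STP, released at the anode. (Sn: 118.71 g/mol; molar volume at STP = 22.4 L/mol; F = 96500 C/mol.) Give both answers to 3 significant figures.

Q = 7.55 × 23796 = 1.797×10^5 C; n(e⁻) = 1.797×10^5 / 96500 = 1.862 mol
Cathode: Sn²⁺ + 2e⁻ → Sn → n(Sn) = 1.862/2 = 0.9310 mol → 111 g
Anode: 2Cl⁻ → Cl₂ + 2e⁻ → n(Cl₂) = 1.862/2 = 0.9310 mol → 20.9 L

111 g Sn; 20.9 L Cl₂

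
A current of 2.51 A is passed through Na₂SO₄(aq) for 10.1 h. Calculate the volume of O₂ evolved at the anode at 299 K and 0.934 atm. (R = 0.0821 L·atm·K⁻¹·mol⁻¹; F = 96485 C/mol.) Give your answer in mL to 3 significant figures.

6220 mL

Charge passed = 2.51 × 36360 = 91260 C
n(e⁻) = Q/F = 91260/96485 = 0.9458 mol
2H₂O → O₂ + 4H⁺ + 4e⁻, so n(O₂) = 0.9458 / 4 = 0.2365 mol
V = nRT/P = 0.2365 × 0.0821 × 299 / 0.934 = 6.216 L
= 6220 mL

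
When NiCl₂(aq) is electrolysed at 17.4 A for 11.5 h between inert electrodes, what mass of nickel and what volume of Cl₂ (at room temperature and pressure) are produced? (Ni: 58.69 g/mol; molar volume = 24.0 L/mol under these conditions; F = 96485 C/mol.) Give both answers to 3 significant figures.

Q = 17.4 × 41400 = 7.204×10^5 C; n(e⁻) = 7.204×10^5 / 96485 = 7.466 mol
Cathode: Ni²⁺ + 2e⁻ → Ni → n(Ni) = 7.466/2 = 3.733 mol → 219 g
Anode: 2Cl⁻ → Cl₂ + 2e⁻ → n(Cl₂) = 7.466/2 = 3.733 mol → 89.6 L

219 g Ni; 89.6 L Cl₂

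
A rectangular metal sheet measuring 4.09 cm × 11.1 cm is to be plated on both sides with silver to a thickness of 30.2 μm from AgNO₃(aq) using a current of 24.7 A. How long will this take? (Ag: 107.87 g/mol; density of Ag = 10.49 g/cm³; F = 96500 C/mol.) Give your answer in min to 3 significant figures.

1.74 min

Plated area = 2 × 4.09 × 11.1 = 90.80 cm²
Volume = 90.80 × 30.2×10⁻⁴ cm = 0.2742 cm³
m(Ag) = 0.2742 × 10.49 = 2.876 g
n(Ag) = 2.876 / 107.87 = 0.02666 mol; n(e⁻) = 0.02666 mol
Q = 0.02666 × 96500 = 2573 C
t = 2573 / 24.7 = 104.2 s = 1.74 min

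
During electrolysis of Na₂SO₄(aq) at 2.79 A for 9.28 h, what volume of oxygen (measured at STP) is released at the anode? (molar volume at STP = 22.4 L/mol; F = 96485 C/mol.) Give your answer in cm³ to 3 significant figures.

5410 cm³

Q = 2.79 A × 33408 s = 93210 C
n(e⁻) = 93210 / 96485 = 0.9661 mol
2H₂O → O₂ + 4H⁺ + 4e⁻, so n(O₂) = 0.9661 / 4 = 0.2415 mol
V = 0.2415 × 22.4 = 5.410 L
= 5410 cm³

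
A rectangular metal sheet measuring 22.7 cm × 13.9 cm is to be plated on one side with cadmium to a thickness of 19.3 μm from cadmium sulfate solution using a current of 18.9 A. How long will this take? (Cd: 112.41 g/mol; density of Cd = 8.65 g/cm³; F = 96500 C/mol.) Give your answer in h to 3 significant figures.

Plated area = 22.7 × 13.9 = 315.5 cm²
Volume = 315.5 × 19.3×10⁻⁴ cm = 0.6089 cm³
m(Cd) = 0.6089 × 8.65 = 5.267 g
n(Cd) = 5.267 / 112.41 = 0.04686 mol; n(e⁻) = 2 × 0.04686 = 0.09372 mol
Q = 0.09372 × 96500 = 9044 C
t = 9044 / 18.9 = 478.5 s = 0.133 h

0.133 h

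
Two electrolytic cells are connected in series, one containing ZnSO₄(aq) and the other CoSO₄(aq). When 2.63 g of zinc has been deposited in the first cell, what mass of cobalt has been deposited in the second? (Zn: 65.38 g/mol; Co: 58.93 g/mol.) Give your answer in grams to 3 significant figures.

n(Zn) = 2.63 / 65.38 = 0.04023 mol
Zn²⁺ + 2e⁻ → Zn, so n(e⁻) = 2 × 0.04023 = 0.08046 mol
The cells are in series, so the same charge (and hence the same n(e⁻) = 0.08046 mol) passes through both.
Co²⁺ + 2e⁻ → Co, so n(Co) = 0.08046 / 2 = 0.04023 mol
m(Co) = 0.04023 × 58.93 = 2.37 g

2.37 g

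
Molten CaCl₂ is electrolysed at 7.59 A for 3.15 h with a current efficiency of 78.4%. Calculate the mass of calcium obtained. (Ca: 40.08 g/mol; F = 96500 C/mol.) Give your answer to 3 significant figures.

Q = 7.59 × 11340 = 86070 C
n(e⁻) = 86070 / 96500 = 0.8919 mol
Ca²⁺ + 2e⁻ → Ca, so theoretical m(Ca) = 0.4460 × 40.08 = 17.88 g
Actual mass = 78.4% × 17.88 = 14.0 g

14.0 g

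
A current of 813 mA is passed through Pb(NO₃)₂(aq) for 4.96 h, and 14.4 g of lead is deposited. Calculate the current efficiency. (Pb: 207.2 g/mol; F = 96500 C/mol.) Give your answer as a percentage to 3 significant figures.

92.4%

Q = 0.813 × 17856 = 14520 C
n(e⁻) = 14520 / 96500 = 0.1505 mol
Pb²⁺ + 2e⁻ → Pb, so theoretical n(Pb) = 0.07525 mol → 15.59 g
Efficiency = 14.4 / 15.59 = 0.9237 = 92.4%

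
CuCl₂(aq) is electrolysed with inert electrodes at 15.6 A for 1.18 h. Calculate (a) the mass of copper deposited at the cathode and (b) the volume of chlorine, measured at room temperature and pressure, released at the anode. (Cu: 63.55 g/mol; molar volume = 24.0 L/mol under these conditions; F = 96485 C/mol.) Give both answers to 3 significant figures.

21.8 g Cu; 8.24 L Cl₂

Q = 15.6 × 4248 = 66270 C; n(e⁻) = 66270 / 96485 = 0.6868 mol
Cathode: Cu²⁺ + 2e⁻ → Cu → n(Cu) = 0.6868/2 = 0.3434 mol → 21.8 g
Anode: 2Cl⁻ → Cl₂ + 2e⁻ → n(Cl₂) = 0.6868/2 = 0.3434 mol → 8.24 L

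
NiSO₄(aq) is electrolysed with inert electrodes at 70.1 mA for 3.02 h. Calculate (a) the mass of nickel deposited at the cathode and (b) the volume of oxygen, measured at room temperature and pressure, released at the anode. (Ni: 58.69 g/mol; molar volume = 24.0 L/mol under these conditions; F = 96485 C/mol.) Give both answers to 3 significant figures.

Q = 0.0701 × 10872 = 762.1 C; n(e⁻) = 762.1 / 96485 = 0.007899 mol
Cathode: Ni²⁺ + 2e⁻ → Ni → n(Ni) = 0.007899/2 = 0.003950 mol → 0.232 g
Anode: 2H₂O → O₂ + 4H⁺ + 4e⁻ → n(O₂) = 0.007899/4 = 0.001975 mol → 0.0474 L

0.232 g Ni; 0.0474 L O₂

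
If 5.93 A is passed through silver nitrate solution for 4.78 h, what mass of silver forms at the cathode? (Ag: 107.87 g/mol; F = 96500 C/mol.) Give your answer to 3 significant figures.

Charge passed = 5.93 × 17208 = 1.020×10^5 C
n(e⁻) = 1.020×10^5 / 96500 = 1.057 mol
Ag⁺ + e⁻ → Ag, so n(Ag) = 1.057 mol
m = 1.057 × 107.87 = 114 g

114 g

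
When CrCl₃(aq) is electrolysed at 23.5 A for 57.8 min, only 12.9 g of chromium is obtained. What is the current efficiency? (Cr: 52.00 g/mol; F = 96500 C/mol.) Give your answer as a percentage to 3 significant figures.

88.1%

Q = 23.5 × 3468 = 81500 C
n(e⁻) = 81500 / 96500 = 0.8446 mol
Cr³⁺ + 3e⁻ → Cr, so theoretical n(Cr) = 0.2815 mol → 14.64 g
Efficiency = 12.9 / 14.64 = 0.8811 = 88.1%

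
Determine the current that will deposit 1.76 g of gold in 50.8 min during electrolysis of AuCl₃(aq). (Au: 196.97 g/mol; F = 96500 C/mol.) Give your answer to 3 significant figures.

n(Au) = 1.76 / 196.97 = 0.008935 mol
Au³⁺ + 3e⁻ → Au, so n(e⁻) = 3 × 0.008935 = 0.02681 mol
Q = 0.02681 × 96500 = 2587 C
I = Q / t = 2587 / 3048 s = 0.849 A

0.849 A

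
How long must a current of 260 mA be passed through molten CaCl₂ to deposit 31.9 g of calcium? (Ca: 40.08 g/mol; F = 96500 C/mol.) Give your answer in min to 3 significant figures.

9850 min

n(Ca) = 31.9 / 40.08 = 0.7959 mol
Ca²⁺ + 2e⁻ → Ca, so n(e⁻) = 2 × 0.7959 = 1.592 mol
Q = 1.592 × 96500 = 1.536×10^5 C
t = Q / I = 1.536×10^5 / 0.260 = 5.908×10^5 s = 9850 min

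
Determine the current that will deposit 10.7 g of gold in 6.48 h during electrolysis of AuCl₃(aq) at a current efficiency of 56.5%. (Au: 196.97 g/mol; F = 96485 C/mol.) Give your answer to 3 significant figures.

1.19 A

n(Au) = 10.7 / 196.97 = 0.05432 mol
Au³⁺ + 3e⁻ → Au, so n(e⁻) = 3 × 0.05432 = 0.1630 mol
Q = 0.1630 × 96485 / 0.565 = 27840 C
I = Q / t = 27840 / 23328 s = 1.19 A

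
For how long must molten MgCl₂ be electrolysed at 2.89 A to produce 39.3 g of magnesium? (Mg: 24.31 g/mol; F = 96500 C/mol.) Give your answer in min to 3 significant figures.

n(Mg) = 39.3 / 24.31 = 1.617 mol
Mg²⁺ + 2e⁻ → Mg, so n(e⁻) = 2 × 1.617 = 3.234 mol
Q = 3.234 × 96500 = 3.121×10^5 C
t = Q / I = 3.121×10^5 / 2.89 = 1.080×10^5 s = 1800 min

1800 min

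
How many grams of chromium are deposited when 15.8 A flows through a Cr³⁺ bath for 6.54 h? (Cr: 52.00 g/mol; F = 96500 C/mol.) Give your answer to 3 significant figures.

66.8 g

Q = 15.8 A × 23544 s = 3.720×10^5 C
n(e⁻) = Q/F = 3.720×10^5/96500 = 3.855 mol
Cr³⁺ + 3e⁻ → Cr, so n(Cr) = 3.855 / 3 = 1.285 mol
m = 1.285 × 52.00 = 66.8 g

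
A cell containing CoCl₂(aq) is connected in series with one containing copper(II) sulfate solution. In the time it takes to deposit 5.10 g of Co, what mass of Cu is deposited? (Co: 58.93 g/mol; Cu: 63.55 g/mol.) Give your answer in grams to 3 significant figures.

n(Co) = 5.10 / 58.93 = 0.08654 mol
Co²⁺ + 2e⁻ → Co, so n(e⁻) = 2 × 0.08654 = 0.1731 mol
Same current for the same time ⇒ same n(e⁻) = 0.1731 mol in both cells.
Cu²⁺ + 2e⁻ → Cu, so n(Cu) = 0.1731 / 2 = 0.08655 mol
m(Cu) = 0.08655 × 63.55 = 5.50 g

5.50 g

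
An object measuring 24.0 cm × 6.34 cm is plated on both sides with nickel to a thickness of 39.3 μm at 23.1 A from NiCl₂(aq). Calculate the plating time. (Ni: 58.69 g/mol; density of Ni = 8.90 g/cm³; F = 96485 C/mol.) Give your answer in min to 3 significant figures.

Plated area = 2 × 24.0 × 6.34 = 304.3 cm²
Volume = 304.3 × 39.3×10⁻⁴ cm = 1.196 cm³
m(Ni) = 1.196 × 8.90 = 10.64 g
n(Ni) = 10.64 / 58.69 = 0.1813 mol; n(e⁻) = 2 × 0.1813 = 0.3626 mol
Q = 0.3626 × 96485 = 34990 C
t = 34990 / 23.1 = 1515 s = 25.3 min

25.3 min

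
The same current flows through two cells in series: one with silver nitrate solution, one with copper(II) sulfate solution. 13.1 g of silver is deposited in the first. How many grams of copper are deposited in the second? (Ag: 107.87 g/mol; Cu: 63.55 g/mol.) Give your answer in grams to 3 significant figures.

3.86 g

n(Ag) = 13.1 / 107.87 = 0.1214 mol
Ag⁺ + e⁻ → Ag, so n(e⁻) = 0.1214 mol
Since the cells are in series, n(e⁻) in the Cu cell is also 0.1214 mol.
Cu²⁺ + 2e⁻ → Cu, so n(Cu) = 0.1214 / 2 = 0.06070 mol
m(Cu) = 0.06070 × 63.55 = 3.86 g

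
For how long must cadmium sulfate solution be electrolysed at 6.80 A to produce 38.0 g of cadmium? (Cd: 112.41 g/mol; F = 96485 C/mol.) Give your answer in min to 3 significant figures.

160 min

n(Cd) = 38.0 / 112.41 = 0.3380 mol
Cd²⁺ + 2e⁻ → Cd, so n(e⁻) = 2 × 0.3380 = 0.6760 mol
Q = 0.6760 × 96485 = 65220 C
t = Q / I = 65220 / 6.80 = 9591 s = 160 min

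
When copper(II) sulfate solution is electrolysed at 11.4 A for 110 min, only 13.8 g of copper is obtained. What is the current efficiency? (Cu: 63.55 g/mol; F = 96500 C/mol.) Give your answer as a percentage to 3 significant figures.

55.7%

Q = 11.4 × 6600 = 75240 C
n(e⁻) = 75240 / 96500 = 0.7797 mol
Cu²⁺ + 2e⁻ → Cu, so theoretical n(Cu) = 0.3899 mol → 24.78 g
Efficiency = 13.8 / 24.78 = 0.5569 = 55.7%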